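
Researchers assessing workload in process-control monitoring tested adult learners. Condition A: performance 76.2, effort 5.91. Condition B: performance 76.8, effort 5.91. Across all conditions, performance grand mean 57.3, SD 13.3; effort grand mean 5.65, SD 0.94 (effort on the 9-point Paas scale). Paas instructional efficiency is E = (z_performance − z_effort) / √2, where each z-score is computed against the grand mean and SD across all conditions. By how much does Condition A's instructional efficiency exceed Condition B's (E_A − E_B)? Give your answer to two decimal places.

Condition A: z_P = (76.2 − 57.3)/13.3 = 1.4211; z_E = (5.91 − 5.65)/0.94 = 0.2766; E_A = (1.4211 − 0.2766)/√2 = 0.8093.
Condition B: z_P = (76.8 − 57.3)/13.3 = 1.4662; z_E = (5.91 − 5.65)/0.94 = 0.2766; E_B = (1.4662 − 0.2766)/√2 = 0.8412.
E_A − E_B = 0.8093 − 0.8412 = -0.0319 ≈ -0.03.

-0.03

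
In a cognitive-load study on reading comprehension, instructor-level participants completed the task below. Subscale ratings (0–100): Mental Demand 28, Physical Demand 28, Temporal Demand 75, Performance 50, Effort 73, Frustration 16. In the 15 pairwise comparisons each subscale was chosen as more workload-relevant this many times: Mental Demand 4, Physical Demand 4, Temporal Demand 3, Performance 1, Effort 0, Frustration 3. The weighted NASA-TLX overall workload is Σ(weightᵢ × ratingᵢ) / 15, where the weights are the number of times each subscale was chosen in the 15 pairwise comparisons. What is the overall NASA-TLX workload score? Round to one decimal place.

The tallies are the weights (they sum to 15).
Weighted sum = 4·28 + 4·28 + 3·75 + 1·50 + 0·73 + 3·16
            = 112 + 112 + 225 + 50 + 0 + 48 = 547.
Overall workload = 547 / 15 = 36.4667 ≈ 36.5.

36.5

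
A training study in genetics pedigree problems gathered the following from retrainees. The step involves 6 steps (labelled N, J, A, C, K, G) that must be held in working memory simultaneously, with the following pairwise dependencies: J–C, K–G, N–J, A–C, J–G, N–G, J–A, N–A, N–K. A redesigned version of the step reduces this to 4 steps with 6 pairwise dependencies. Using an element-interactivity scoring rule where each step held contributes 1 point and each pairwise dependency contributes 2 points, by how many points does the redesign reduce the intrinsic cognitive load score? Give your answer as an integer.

8

Original: 6 × 1 + 9 × 2 = 6 + 18 = 24.
Redesigned: 4 × 1 + 6 × 2 = 4 + 12 = 16.
Reduction = 24 − 16 = 8.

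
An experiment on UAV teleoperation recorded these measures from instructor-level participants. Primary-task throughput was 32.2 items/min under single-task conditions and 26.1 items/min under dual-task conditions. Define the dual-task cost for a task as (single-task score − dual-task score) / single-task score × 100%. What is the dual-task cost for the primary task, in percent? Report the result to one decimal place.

18.9

Cost = (32.2 − 26.1) / 32.2 × 100%
     = 6.1000 / 32.2 × 100% = 18.9441%.
≈ 18.9%.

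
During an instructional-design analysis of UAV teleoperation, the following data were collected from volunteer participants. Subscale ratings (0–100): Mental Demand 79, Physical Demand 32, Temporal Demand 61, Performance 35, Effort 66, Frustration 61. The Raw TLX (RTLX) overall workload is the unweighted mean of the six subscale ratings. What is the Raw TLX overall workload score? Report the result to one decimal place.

55.7

Sum of ratings = 79 + 32 + 61 + 35 + 66 + 61 = 334.
RTLX = 334 / 6 = 55.6667 ≈ 55.7.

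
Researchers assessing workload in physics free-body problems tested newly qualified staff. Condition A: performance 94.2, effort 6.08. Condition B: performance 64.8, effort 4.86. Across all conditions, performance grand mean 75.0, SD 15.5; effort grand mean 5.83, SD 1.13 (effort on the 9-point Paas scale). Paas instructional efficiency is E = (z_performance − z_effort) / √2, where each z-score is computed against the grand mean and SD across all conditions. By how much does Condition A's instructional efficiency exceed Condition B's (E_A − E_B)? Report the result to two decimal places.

Condition A: z_P = (94.2 − 75.0)/15.5 = 1.2387; z_E = (6.08 − 5.83)/1.13 = 0.2212; E_A = (1.2387 − 0.2212)/√2 = 0.7195.
Condition B: z_P = (64.8 − 75.0)/15.5 = -0.6581; z_E = (4.86 − 5.83)/1.13 = -0.8584; E_B = (-0.6581 − (-0.8584))/√2 = 0.1416.
E_A − E_B = 0.7195 − 0.1416 = 0.5779 ≈ 0.58.

0.58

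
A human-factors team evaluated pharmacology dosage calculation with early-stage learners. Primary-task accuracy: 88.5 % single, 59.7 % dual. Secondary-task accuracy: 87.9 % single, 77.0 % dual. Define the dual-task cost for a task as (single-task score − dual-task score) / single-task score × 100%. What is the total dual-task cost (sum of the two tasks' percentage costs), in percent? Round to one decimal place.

Primary cost = (88.5 − 59.7) / 88.5 × 100% = 32.5424%.
Secondary cost = (87.9 − 77.0) / 87.9 × 100% = 12.4005%.
Total = 32.5424% + 12.4005% = 44.9429% ≈ 44.9%.

44.9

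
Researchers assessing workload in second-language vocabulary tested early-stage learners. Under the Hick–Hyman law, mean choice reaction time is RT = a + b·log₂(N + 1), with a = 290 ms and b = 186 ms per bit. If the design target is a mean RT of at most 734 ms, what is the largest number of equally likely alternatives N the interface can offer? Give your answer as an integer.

4

Set 290 + 186·log₂(N + 1) ≤ 734.
log₂(N + 1) ≤ (734 − 290) / 186 = 2.3871.
N + 1 ≤ 2^2.3871 = 5.2310.
N ≤ 4.2310, so the largest integer N is 4.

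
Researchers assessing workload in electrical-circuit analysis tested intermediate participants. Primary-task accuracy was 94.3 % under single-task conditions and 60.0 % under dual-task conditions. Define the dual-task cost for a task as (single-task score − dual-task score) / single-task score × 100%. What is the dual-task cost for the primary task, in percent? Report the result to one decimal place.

Cost = (94.3 − 60.0) / 94.3 × 100%
     = 34.3000 / 94.3 × 100% = 36.3733%.
≈ 36.4%.

36.4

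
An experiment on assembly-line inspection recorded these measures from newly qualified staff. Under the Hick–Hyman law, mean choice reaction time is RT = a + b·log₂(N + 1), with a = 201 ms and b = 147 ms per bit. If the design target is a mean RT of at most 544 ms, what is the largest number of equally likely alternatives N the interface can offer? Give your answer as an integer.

4

Set 201 + 147·log₂(N + 1) ≤ 544.
log₂(N + 1) ≤ (544 − 201) / 147 = 2.3333.
N + 1 ≤ 2^2.3333 = 5.0396.
N ≤ 4.0396, so the largest integer N is 4.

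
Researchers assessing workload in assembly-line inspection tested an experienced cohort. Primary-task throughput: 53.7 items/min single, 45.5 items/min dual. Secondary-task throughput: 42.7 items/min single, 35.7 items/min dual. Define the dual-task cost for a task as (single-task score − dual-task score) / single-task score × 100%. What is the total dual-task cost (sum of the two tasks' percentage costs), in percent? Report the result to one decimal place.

31.7

Primary cost = (53.7 − 45.5) / 53.7 × 100% = 15.2700%.
Secondary cost = (42.7 − 35.7) / 42.7 × 100% = 16.3934%.
Total = 15.2700% + 16.3934% = 31.6634% ≈ 31.7%.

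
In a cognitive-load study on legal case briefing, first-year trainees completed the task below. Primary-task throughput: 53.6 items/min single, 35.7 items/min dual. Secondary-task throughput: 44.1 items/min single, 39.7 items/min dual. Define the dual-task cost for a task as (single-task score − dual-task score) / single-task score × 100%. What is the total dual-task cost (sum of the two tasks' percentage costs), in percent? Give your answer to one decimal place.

43.4

Primary cost = (53.6 − 35.7) / 53.6 × 100% = 33.3955%.
Secondary cost = (44.1 − 39.7) / 44.1 × 100% = 9.9773%.
Total = 33.3955% + 9.9773% = 43.3728% ≈ 43.4%.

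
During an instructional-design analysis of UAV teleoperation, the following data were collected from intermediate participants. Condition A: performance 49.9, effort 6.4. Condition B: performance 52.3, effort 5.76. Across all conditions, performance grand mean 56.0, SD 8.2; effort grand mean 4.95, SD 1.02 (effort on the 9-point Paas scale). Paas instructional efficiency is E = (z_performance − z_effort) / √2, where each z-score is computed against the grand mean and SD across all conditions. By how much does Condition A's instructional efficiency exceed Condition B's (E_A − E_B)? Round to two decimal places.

-0.65

Condition A: z_P = (49.9 − 56.0)/8.2 = -0.7439; z_E = (6.4 − 4.95)/1.02 = 1.4216; E_A = (-0.7439 − 1.4216)/√2 = -1.5312.
Condition B: z_P = (52.3 − 56.0)/8.2 = -0.4512; z_E = (5.76 − 4.95)/1.02 = 0.7941; E_B = (-0.4512 − 0.7941)/√2 = -0.8806.
E_A − E_B = -1.5312 − (-0.8806) = -0.6506 ≈ -0.65.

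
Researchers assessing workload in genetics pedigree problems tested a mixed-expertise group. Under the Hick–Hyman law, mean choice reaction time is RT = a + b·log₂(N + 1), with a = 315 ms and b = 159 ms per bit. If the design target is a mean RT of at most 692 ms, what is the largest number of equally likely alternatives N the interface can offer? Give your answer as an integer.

4

Set 315 + 159·log₂(N + 1) ≤ 692.
log₂(N + 1) ≤ (692 − 315) / 159 = 2.3711.
N + 1 ≤ 2^2.3711 = 5.1734.
N ≤ 4.1734, so the largest integer N is 4.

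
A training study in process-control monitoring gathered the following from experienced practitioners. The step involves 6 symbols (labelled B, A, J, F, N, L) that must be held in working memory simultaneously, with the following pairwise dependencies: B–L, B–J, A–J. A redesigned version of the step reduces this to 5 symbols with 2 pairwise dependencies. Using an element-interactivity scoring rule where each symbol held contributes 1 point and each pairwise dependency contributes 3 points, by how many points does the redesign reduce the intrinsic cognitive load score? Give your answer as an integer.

Original: 6 × 1 + 3 × 3 = 6 + 9 = 15.
Redesigned: 5 × 1 + 2 × 3 = 5 + 6 = 11.
Reduction = 15 − 11 = 4.

4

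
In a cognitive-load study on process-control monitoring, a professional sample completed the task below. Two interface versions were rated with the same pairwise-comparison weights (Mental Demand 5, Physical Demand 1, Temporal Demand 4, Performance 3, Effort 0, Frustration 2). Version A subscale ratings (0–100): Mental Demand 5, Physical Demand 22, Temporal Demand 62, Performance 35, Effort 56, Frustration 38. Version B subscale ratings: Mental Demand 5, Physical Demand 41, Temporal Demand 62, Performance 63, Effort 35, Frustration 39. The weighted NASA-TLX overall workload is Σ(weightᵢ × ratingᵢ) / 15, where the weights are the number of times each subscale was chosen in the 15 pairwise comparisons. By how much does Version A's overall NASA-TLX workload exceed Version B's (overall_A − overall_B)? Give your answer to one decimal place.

Version A weighted sum = 5·5 + 1·22 + 4·62 + 3·35 + 0·56 + 2·38 = 25 + 22 + 248 + 105 + 0 + 76 = 476; overall_A = 476/15 = 31.7333.
Version B weighted sum = 5·5 + 1·41 + 4·62 + 3·63 + 0·35 + 2·39 = 25 + 41 + 248 + 189 + 0 + 78 = 581; overall_B = 581/15 = 38.7333.
Difference = 31.7333 − 38.7333 = -7.0000 ≈ -7.0.

-7.0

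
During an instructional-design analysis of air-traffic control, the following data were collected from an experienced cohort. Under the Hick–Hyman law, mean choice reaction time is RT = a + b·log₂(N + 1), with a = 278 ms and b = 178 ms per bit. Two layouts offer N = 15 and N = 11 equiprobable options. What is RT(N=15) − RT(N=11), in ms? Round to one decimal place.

RT(15) = 278 + 178·log₂(16) = 278 + 178·4.0000 = 990.0000 ms.
RT(11) = 278 + 178·log₂(12) = 278 + 178·3.5850 = 916.1300 ms.
Difference = 990.0000 − 916.1300 = 73.8700 ≈ 73.9 ms.

73.9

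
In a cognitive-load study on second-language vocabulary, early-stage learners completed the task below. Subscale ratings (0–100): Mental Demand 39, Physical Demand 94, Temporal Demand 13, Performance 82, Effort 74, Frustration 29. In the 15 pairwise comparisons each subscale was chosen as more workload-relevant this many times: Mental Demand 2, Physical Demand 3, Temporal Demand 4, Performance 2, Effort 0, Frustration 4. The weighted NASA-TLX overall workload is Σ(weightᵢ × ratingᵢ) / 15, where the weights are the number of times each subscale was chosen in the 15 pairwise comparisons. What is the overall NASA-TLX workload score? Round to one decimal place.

The tallies are the weights (they sum to 15).
Weighted sum = 2·39 + 3·94 + 4·13 + 2·82 + 0·74 + 4·29
            = 78 + 282 + 52 + 164 + 0 + 116 = 692.
Overall workload = 692 / 15 = 46.1333 ≈ 46.1.

46.1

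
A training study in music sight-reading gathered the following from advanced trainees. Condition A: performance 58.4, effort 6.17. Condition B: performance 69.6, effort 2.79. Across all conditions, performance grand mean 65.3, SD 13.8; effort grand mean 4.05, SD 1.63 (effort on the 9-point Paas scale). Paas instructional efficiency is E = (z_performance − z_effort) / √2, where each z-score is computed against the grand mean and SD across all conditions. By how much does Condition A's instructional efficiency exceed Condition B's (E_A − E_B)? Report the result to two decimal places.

-2.04

Condition A: z_P = (58.4 − 65.3)/13.8 = -0.5000; z_E = (6.17 − 4.05)/1.63 = 1.3006; E_A = (-0.5000 − 1.3006)/√2 = -1.2732.
Condition B: z_P = (69.6 − 65.3)/13.8 = 0.3116; z_E = (2.79 − 4.05)/1.63 = -0.7730; E_B = (0.3116 − (-0.7730))/√2 = 0.7669.
E_A − E_B = -1.2732 − 0.7669 = -2.0401 ≈ -2.04.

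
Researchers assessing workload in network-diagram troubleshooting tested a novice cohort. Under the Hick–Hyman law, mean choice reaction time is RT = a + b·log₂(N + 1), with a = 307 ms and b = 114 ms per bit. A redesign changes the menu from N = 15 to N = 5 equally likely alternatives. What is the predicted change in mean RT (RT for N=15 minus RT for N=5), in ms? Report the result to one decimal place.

RT(15) = 307 + 114·log₂(16) = 307 + 114·4.0000 = 763.0000 ms.
RT(5) = 307 + 114·log₂(6) = 307 + 114·2.5850 = 601.6900 ms.
Difference = 763.0000 − 601.6900 = 161.3100 ≈ 161.3 ms.

161.3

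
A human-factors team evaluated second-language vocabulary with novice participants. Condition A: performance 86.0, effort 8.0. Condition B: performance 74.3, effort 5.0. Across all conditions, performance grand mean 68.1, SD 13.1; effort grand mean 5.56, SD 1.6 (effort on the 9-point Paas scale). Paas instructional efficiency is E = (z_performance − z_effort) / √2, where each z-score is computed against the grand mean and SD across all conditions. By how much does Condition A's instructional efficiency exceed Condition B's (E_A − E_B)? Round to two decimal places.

-0.69

Condition A: z_P = (86.0 − 68.1)/13.1 = 1.3664; z_E = (8.0 − 5.56)/1.6 = 1.5250; E_A = (1.3664 − 1.5250)/√2 = -0.1121.
Condition B: z_P = (74.3 − 68.1)/13.1 = 0.4733; z_E = (5.0 − 5.56)/1.6 = -0.3500; E_B = (0.4733 − (-0.3500))/√2 = 0.5822.
E_A − E_B = -0.1121 − 0.5822 = -0.6943 ≈ -0.69.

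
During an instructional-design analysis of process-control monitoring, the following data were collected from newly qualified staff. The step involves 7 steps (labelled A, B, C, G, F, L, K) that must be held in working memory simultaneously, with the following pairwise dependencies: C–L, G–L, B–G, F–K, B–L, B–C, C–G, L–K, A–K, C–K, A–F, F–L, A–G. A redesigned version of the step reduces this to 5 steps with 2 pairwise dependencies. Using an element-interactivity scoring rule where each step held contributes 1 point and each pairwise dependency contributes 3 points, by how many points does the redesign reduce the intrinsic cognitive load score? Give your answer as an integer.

35

Original: 7 × 1 + 13 × 3 = 7 + 39 = 46.
Redesigned: 5 × 1 + 2 × 3 = 5 + 6 = 11.
Reduction = 46 − 11 = 35.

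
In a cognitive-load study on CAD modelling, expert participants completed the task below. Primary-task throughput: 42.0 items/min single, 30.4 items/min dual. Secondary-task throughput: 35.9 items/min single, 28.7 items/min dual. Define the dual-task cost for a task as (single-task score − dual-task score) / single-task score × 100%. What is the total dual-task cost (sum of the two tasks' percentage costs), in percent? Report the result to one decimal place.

Primary cost = (42.0 − 30.4) / 42.0 × 100% = 27.6190%.
Secondary cost = (35.9 − 28.7) / 35.9 × 100% = 20.0557%.
Total = 27.6190% + 20.0557% = 47.6747% ≈ 47.7%.

47.7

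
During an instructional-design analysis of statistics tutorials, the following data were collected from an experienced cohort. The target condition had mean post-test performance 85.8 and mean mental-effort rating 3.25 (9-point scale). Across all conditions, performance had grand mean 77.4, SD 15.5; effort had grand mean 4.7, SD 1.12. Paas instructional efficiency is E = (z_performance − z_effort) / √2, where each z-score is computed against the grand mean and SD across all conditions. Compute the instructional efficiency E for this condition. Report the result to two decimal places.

1.30

z_performance = (85.8 − 77.4) / 15.5 = 8.4000 / 15.5 = 0.5419.
z_effort = (3.25 − 4.7) / 1.12 = -1.4500 / 1.12 = -1.2946.
z_P − z_E = 0.5419 − (-1.2946) = 1.8365.
E = 1.8365 / √2 = 1.8365 / 1.41421 = 1.2986 ≈ 1.30.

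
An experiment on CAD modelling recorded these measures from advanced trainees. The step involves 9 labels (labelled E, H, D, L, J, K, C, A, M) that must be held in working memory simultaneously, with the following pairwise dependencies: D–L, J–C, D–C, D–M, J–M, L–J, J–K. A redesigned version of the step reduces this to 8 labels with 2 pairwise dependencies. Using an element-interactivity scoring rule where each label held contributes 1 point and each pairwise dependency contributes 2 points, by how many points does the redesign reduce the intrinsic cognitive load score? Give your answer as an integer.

Original: 9 × 1 + 7 × 2 = 9 + 14 = 23.
Redesigned: 8 × 1 + 2 × 2 = 8 + 4 = 12.
Reduction = 23 − 12 = 11.

11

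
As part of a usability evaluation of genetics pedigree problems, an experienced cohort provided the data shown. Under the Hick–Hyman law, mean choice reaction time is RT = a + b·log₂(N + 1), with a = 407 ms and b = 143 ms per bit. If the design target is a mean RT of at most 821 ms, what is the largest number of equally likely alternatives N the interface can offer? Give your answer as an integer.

6

Set 407 + 143·log₂(N + 1) ≤ 821.
log₂(N + 1) ≤ (821 − 407) / 143 = 2.8951.
N + 1 ≤ 2^2.8951 = 7.4390.
N ≤ 6.4390, so the largest integer N is 6.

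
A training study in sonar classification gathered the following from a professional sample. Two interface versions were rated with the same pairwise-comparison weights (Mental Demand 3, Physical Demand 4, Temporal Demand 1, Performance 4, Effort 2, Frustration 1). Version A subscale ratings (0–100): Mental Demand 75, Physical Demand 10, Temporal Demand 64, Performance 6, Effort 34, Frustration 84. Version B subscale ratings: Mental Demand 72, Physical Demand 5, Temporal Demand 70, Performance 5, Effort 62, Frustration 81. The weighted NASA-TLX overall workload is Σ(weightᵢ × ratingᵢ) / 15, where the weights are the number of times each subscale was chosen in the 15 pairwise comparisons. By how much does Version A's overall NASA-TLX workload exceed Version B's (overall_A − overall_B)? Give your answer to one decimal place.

Version A weighted sum = 3·75 + 4·10 + 1·64 + 4·6 + 2·34 + 1·84 = 225 + 40 + 64 + 24 + 68 + 84 = 505; overall_A = 505/15 = 33.6667.
Version B weighted sum = 3·72 + 4·5 + 1·70 + 4·5 + 2·62 + 1·81 = 216 + 20 + 70 + 20 + 124 + 81 = 531; overall_B = 531/15 = 35.4000.
Difference = 33.6667 − 35.4000 = -1.7333 ≈ -1.7.

-1.7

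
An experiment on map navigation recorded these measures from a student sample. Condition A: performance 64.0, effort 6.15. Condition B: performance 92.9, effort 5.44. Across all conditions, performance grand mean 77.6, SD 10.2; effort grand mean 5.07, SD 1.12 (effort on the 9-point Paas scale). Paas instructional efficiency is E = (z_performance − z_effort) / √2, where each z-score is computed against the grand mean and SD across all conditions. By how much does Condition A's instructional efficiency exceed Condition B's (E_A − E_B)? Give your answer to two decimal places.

-2.45

Condition A: z_P = (64.0 − 77.6)/10.2 = -1.3333; z_E = (6.15 − 5.07)/1.12 = 0.9643; E_A = (-1.3333 − 0.9643)/√2 = -1.6246.
Condition B: z_P = (92.9 − 77.6)/10.2 = 1.5000; z_E = (5.44 − 5.07)/1.12 = 0.3304; E_B = (1.5000 − 0.3304)/√2 = 0.8270.
E_A − E_B = -1.6246 − 0.8270 = -2.4516 ≈ -2.45.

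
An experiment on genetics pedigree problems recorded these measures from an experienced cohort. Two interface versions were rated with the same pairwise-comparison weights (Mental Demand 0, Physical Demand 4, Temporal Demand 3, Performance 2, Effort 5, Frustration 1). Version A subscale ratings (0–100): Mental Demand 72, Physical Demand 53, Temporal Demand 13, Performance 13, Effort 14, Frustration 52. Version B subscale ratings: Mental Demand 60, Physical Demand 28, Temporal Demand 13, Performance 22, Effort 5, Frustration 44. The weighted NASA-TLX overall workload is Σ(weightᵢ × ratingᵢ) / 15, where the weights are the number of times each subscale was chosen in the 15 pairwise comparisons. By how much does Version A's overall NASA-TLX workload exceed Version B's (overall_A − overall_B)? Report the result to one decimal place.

Version A weighted sum = 0·72 + 4·53 + 3·13 + 2·13 + 5·14 + 1·52 = 0 + 212 + 39 + 26 + 70 + 52 = 399; overall_A = 399/15 = 26.6000.
Version B weighted sum = 0·60 + 4·28 + 3·13 + 2·22 + 5·5 + 1·44 = 0 + 112 + 39 + 44 + 25 + 44 = 264; overall_B = 264/15 = 17.6000.
Difference = 26.6000 − 17.6000 = 9.0000 ≈ 9.0.

9.0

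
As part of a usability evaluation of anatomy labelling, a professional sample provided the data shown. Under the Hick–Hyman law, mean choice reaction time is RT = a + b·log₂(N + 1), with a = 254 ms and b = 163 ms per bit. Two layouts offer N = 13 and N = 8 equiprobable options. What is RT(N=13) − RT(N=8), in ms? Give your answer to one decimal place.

103.9

RT(13) = 254 + 163·log₂(14) = 254 + 163·3.8074 = 874.6062 ms.
RT(8) = 254 + 163·log₂(9) = 254 + 163·3.1699 = 770.6937 ms.
Difference = 874.6062 − 770.6937 = 103.9125 ≈ 103.9 ms.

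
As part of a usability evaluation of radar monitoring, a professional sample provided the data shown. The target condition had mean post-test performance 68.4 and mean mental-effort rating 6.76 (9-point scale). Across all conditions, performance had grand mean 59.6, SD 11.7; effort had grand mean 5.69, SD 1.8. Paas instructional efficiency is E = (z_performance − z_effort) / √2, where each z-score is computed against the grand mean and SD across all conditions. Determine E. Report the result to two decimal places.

z_performance = (68.4 − 59.6) / 11.7 = 8.8000 / 11.7 = 0.7521.
z_effort = (6.76 − 5.69) / 1.8 = 1.0700 / 1.8 = 0.5944.
z_P − z_E = 0.7521 − 0.5944 = 0.1577.
E = 0.1577 / √2 = 0.1577 / 1.41421 = 0.1115 ≈ 0.11.

0.11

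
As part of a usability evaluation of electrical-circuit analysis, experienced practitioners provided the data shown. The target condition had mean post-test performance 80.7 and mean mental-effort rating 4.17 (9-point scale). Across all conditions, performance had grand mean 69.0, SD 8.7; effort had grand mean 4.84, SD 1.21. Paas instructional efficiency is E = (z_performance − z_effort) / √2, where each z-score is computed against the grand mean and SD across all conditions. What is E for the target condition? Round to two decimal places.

z_performance = (80.7 − 69.0) / 8.7 = 11.7000 / 8.7 = 1.3448.
z_effort = (4.17 − 4.84) / 1.21 = -0.6700 / 1.21 = -0.5537.
z_P − z_E = 1.3448 − (-0.5537) = 1.8985.
E = 1.8985 / √2 = 1.8985 / 1.41421 = 1.3424 ≈ 1.34.

1.34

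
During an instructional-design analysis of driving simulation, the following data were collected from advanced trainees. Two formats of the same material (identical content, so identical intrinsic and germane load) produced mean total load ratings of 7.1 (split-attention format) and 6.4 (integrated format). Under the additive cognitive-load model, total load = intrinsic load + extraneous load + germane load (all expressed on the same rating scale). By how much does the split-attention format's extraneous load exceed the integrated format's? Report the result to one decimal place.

0.7

Intrinsic and germane load are equal across formats, so the difference in total load equals the difference in extraneous load.
Extraneous-load difference = 7.1 − 6.4 = 0.7.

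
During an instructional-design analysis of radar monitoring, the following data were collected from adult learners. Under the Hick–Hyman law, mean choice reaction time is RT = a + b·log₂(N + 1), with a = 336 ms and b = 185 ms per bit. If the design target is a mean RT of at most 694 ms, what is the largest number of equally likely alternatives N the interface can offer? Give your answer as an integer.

2

Set 336 + 185·log₂(N + 1) ≤ 694.
log₂(N + 1) ≤ (694 − 336) / 185 = 1.9351.
N + 1 ≤ 2^1.9351 = 3.8240.
N ≤ 2.8240, so the largest integer N is 2.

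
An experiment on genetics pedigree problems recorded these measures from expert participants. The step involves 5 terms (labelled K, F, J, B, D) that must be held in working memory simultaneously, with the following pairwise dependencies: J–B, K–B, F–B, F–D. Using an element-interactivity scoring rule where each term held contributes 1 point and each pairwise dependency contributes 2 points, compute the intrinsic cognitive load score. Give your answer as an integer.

13

Count of terms held simultaneously: 5.
Count of pairwise dependencies listed: 4.
Element contribution: 5 × 1 = 5.
Interaction contribution: 4 × 2 = 8.
Intrinsic load = 5 + 8 = 13.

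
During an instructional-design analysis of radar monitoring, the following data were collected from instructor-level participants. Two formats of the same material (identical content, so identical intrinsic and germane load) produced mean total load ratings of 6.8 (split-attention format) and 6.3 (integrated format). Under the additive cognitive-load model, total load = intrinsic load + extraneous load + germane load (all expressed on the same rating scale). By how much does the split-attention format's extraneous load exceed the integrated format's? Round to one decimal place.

0.5

Intrinsic and germane load are equal across formats, so the difference in total load equals the difference in extraneous load.
Extraneous-load difference = 6.8 − 6.3 = 0.5.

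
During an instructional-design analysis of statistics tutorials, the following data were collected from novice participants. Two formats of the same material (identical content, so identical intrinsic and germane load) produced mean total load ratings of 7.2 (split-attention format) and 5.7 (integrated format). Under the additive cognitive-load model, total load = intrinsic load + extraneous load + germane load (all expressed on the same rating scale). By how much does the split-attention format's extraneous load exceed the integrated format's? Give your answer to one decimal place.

1.5

Intrinsic and germane load are equal across formats, so the difference in total load equals the difference in extraneous load.
Extraneous-load difference = 7.2 − 5.7 = 1.5.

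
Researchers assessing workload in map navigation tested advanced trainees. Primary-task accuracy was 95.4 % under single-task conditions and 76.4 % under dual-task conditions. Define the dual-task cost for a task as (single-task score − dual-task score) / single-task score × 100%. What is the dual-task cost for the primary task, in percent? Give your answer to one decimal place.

Cost = (95.4 − 76.4) / 95.4 × 100%
     = 19.0000 / 95.4 × 100% = 19.9161%.
≈ 19.9%.

19.9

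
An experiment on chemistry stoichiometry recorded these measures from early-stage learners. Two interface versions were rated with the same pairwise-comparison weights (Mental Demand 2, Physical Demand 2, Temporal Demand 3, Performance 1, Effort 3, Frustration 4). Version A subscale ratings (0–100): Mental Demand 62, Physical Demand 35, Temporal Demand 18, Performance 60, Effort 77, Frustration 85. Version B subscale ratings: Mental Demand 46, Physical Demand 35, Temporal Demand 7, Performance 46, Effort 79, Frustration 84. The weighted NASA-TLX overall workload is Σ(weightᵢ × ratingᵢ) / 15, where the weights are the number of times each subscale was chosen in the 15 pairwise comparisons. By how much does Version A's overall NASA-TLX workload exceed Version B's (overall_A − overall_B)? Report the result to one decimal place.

Version A weighted sum = 2·62 + 2·35 + 3·18 + 1·60 + 3·77 + 4·85 = 124 + 70 + 54 + 60 + 231 + 340 = 879; overall_A = 879/15 = 58.6000.
Version B weighted sum = 2·46 + 2·35 + 3·7 + 1·46 + 3·79 + 4·84 = 92 + 70 + 21 + 46 + 237 + 336 = 802; overall_B = 802/15 = 53.4667.
Difference = 58.6000 − 53.4667 = 5.1333 ≈ 5.1.

5.1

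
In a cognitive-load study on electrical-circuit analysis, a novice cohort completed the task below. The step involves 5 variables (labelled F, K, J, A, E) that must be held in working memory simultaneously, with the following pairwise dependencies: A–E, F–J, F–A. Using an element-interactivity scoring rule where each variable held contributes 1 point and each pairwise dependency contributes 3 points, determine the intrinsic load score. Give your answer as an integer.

Count of variables held simultaneously: 5.
Count of pairwise dependencies listed: 3.
Element contribution: 5 × 1 = 5.
Interaction contribution: 3 × 3 = 9.
Intrinsic load = 5 + 9 = 14.

14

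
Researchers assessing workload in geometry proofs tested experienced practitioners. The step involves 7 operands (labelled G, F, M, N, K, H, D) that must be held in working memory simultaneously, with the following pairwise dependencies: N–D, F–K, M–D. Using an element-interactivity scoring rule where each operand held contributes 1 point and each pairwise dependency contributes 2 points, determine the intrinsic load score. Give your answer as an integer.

Count of operands held simultaneously: 7.
Count of pairwise dependencies listed: 3.
Element contribution: 7 × 1 = 7.
Interaction contribution: 3 × 2 = 6.
Intrinsic load = 7 + 6 = 13.

13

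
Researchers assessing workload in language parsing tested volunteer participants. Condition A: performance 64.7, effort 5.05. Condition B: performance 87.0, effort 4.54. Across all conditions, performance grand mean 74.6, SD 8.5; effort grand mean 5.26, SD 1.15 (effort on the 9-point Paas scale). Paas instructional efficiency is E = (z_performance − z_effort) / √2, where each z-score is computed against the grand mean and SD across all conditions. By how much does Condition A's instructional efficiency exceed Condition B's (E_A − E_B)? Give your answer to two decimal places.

Condition A: z_P = (64.7 − 74.6)/8.5 = -1.1647; z_E = (5.05 − 5.26)/1.15 = -0.1826; E_A = (-1.1647 − (-0.1826))/√2 = -0.6944.
Condition B: z_P = (87.0 − 74.6)/8.5 = 1.4588; z_E = (4.54 − 5.26)/1.15 = -0.6261; E_B = (1.4588 − (-0.6261))/√2 = 1.4742.
E_A − E_B = -0.6944 − 1.4742 = -2.1686 ≈ -2.17.

-2.17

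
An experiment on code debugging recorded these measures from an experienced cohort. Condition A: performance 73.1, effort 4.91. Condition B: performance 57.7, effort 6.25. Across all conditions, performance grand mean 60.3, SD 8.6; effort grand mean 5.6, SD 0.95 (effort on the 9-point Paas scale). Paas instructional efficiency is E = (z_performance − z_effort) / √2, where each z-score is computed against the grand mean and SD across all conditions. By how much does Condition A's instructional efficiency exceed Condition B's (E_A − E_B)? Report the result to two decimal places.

2.26

Condition A: z_P = (73.1 − 60.3)/8.6 = 1.4884; z_E = (4.91 − 5.6)/0.95 = -0.7263; E_A = (1.4884 − (-0.7263))/√2 = 1.5660.
Condition B: z_P = (57.7 − 60.3)/8.6 = -0.3023; z_E = (6.25 − 5.6)/0.95 = 0.6842; E_B = (-0.3023 − 0.6842)/√2 = -0.6976.
E_A − E_B = 1.5660 − (-0.6976) = 2.2636 ≈ 2.26.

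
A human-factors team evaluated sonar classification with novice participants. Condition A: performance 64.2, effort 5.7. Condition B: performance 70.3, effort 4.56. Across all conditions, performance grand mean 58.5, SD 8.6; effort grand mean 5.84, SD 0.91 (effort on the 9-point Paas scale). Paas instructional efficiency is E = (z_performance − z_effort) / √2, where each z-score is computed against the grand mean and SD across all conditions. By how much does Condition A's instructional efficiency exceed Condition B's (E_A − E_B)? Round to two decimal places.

Condition A: z_P = (64.2 − 58.5)/8.6 = 0.6628; z_E = (5.7 − 5.84)/0.91 = -0.1538; E_A = (0.6628 − (-0.1538))/√2 = 0.5774.
Condition B: z_P = (70.3 − 58.5)/8.6 = 1.3721; z_E = (4.56 − 5.84)/0.91 = -1.4066; E_B = (1.3721 − (-1.4066))/√2 = 1.9648.
E_A − E_B = 0.5774 − 1.9648 = -1.3874 ≈ -1.39.

-1.39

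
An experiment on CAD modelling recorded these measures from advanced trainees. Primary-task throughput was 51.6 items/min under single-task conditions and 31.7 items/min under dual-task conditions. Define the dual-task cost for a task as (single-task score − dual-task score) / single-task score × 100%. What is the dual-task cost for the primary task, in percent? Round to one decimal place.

38.6

Cost = (51.6 − 31.7) / 51.6 × 100%
     = 19.9000 / 51.6 × 100% = 38.5659%.
≈ 38.6%.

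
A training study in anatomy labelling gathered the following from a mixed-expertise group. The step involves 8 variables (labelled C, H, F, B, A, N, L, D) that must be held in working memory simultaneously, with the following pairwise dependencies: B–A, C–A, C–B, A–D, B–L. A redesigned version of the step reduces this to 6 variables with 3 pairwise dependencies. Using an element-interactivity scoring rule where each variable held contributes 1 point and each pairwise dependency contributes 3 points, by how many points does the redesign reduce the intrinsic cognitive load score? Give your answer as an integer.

Original: 8 × 1 + 5 × 3 = 8 + 15 = 23.
Redesigned: 6 × 1 + 3 × 3 = 6 + 9 = 15.
Reduction = 23 − 15 = 8.

8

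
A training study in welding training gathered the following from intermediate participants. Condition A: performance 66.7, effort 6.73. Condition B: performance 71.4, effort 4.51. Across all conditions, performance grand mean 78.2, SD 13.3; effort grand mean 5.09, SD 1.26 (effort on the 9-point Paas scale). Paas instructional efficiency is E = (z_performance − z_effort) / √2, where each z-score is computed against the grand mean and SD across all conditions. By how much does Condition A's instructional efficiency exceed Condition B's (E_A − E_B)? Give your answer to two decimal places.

Condition A: z_P = (66.7 − 78.2)/13.3 = -0.8647; z_E = (6.73 − 5.09)/1.26 = 1.3016; E_A = (-0.8647 − 1.3016)/√2 = -1.5318.
Condition B: z_P = (71.4 − 78.2)/13.3 = -0.5113; z_E = (4.51 − 5.09)/1.26 = -0.4603; E_B = (-0.5113 − (-0.4603))/√2 = -0.0361.
E_A − E_B = -1.5318 − (-0.0361) = -1.4957 ≈ -1.50.

-1.50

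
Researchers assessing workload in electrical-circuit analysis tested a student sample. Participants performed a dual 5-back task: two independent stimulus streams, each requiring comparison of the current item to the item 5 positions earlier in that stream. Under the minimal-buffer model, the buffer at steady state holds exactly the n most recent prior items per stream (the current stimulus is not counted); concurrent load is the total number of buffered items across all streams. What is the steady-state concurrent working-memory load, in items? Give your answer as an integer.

10

Each stream's buffer holds its 5 most recent prior items.
Two independent streams: 2 × 5 = 10 buffered items at steady state.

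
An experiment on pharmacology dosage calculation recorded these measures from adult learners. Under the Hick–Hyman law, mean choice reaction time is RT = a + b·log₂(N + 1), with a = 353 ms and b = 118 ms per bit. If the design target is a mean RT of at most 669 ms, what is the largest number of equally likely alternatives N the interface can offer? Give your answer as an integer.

5

Set 353 + 118·log₂(N + 1) ≤ 669.
log₂(N + 1) ≤ (669 − 353) / 118 = 2.6780.
N + 1 ≤ 2^2.6780 = 6.3997.
N ≤ 5.3997, so the largest integer N is 5.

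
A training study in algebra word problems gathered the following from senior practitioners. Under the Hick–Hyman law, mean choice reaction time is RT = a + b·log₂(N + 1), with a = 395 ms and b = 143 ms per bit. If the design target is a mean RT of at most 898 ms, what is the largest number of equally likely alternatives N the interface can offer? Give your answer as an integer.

10

Set 395 + 143·log₂(N + 1) ≤ 898.
log₂(N + 1) ≤ (898 − 395) / 143 = 3.5175.
N + 1 ≤ 2^3.5175 = 11.4518.
N ≤ 10.4518, so the largest integer N is 10.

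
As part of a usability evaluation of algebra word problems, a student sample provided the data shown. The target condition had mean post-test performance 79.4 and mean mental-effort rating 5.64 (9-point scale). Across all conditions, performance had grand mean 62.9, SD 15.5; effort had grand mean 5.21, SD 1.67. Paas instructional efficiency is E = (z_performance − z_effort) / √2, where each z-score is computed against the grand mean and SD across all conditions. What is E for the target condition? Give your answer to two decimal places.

0.57

z_performance = (79.4 − 62.9) / 15.5 = 16.5000 / 15.5 = 1.0645.
z_effort = (5.64 − 5.21) / 1.67 = 0.4300 / 1.67 = 0.2575.
z_P − z_E = 1.0645 − 0.2575 = 0.8070.
E = 0.8070 / √2 = 0.8070 / 1.41421 = 0.5706 ≈ 0.57.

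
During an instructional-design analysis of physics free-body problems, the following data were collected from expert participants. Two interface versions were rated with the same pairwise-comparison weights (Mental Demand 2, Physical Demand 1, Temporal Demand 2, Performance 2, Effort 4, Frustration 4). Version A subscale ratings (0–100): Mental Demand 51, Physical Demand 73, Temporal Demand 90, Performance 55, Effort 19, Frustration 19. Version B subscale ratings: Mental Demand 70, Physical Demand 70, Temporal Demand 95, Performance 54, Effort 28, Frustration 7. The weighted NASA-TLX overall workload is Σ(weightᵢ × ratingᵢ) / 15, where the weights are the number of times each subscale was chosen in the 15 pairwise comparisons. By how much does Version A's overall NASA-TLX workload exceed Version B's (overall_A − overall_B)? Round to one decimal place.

Version A weighted sum = 2·51 + 1·73 + 2·90 + 2·55 + 4·19 + 4·19 = 102 + 73 + 180 + 110 + 76 + 76 = 617; overall_A = 617/15 = 41.1333.
Version B weighted sum = 2·70 + 1·70 + 2·95 + 2·54 + 4·28 + 4·7 = 140 + 70 + 190 + 108 + 112 + 28 = 648; overall_B = 648/15 = 43.2000.
Difference = 41.1333 − 43.2000 = -2.0667 ≈ -2.1.

-2.1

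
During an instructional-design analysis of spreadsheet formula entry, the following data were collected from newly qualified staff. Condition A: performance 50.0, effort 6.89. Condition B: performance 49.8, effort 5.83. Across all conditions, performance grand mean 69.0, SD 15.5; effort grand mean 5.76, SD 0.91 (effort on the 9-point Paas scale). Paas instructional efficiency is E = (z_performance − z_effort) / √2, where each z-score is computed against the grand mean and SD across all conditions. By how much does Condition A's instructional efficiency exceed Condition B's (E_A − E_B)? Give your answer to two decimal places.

-0.81

Condition A: z_P = (50.0 − 69.0)/15.5 = -1.2258; z_E = (6.89 − 5.76)/0.91 = 1.2418; E_A = (-1.2258 − 1.2418)/√2 = -1.7449.
Condition B: z_P = (49.8 − 69.0)/15.5 = -1.2387; z_E = (5.83 − 5.76)/0.91 = 0.0769; E_B = (-1.2387 − 0.0769)/√2 = -0.9303.
E_A − E_B = -1.7449 − (-0.9303) = -0.8146 ≈ -0.81.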